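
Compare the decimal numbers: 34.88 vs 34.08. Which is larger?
34.88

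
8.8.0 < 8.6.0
False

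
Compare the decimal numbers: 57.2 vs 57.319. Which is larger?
57.319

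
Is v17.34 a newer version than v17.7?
Yes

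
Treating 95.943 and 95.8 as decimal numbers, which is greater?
95.943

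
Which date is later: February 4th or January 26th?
February 4th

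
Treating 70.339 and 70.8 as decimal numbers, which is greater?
70.8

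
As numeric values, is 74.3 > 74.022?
True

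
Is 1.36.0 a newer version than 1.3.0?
Yes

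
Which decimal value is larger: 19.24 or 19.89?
19.89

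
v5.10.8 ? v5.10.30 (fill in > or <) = <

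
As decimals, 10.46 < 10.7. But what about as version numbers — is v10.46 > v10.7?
True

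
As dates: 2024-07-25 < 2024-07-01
False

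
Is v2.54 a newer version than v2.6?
Yes. Version numbers are compared segment by segment as integers, not as decimals: minor version 54 > 6, so v2.54 > v2.6 (even though the decimal 2.54 < 2.6).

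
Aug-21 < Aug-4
False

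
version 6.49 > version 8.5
False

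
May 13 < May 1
False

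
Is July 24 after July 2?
Yes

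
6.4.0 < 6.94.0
True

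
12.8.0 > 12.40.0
False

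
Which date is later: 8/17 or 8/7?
8/17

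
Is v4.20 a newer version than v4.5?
Yes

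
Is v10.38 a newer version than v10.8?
Yes. Version numbers are compared segment by segment as integers, not as decimals: minor version 38 > 8, so v10.38 > v10.8 (even though the decimal 10.38 < 10.8).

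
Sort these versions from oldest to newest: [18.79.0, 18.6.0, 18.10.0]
[18.6.0, 18.10.0, 18.79.0]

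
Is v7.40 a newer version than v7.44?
No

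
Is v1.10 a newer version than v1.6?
Yes. Version numbers are compared segment by segment as integers, not as decimals: minor version 10 > 6, so v1.10 > v1.6 (even though the decimal 1.10 < 1.6).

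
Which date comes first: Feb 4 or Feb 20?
Feb 4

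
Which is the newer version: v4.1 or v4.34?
v4.34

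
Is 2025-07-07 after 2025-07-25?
No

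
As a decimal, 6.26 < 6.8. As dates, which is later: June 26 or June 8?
June 26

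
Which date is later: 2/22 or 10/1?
10/1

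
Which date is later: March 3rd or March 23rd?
March 23rd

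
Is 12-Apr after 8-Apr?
Yes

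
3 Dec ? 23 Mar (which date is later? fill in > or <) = >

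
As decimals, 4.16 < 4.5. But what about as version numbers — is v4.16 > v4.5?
True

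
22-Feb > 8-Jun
False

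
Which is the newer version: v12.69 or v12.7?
v12.69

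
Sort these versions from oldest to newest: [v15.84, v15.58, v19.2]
[v15.58, v15.84, v19.2]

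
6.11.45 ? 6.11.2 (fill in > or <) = >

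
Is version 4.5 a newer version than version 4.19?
No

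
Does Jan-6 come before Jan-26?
Yes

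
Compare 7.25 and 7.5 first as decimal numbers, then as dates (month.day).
As decimals: 7.25 < 7.5. As dates: 7/25 is later than 7/5 (day 25 > day 5).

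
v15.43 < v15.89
True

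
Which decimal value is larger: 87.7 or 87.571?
87.7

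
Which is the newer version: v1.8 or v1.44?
v1.44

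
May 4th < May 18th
True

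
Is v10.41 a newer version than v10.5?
Yes. Version numbers are compared segment by segment as integers, not as decimals: minor version 41 > 5, so v10.41 > v10.5 (even though the decimal 10.41 < 10.5).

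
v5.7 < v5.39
True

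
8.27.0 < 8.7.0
False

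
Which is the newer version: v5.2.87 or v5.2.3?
v5.2.87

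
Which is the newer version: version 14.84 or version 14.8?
version 14.84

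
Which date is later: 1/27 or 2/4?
2/4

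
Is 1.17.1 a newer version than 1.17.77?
No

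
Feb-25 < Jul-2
True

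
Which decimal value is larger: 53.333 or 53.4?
53.4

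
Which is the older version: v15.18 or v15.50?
v15.18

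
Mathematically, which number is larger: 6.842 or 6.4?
6.842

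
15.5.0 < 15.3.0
False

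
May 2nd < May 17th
True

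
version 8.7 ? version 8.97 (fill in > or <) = <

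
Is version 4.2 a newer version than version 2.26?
Yes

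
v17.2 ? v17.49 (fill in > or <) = <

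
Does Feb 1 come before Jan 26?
No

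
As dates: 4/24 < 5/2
True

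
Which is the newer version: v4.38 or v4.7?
v4.38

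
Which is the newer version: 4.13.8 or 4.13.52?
4.13.52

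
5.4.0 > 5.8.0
False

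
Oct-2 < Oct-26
True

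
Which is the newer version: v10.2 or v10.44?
v10.44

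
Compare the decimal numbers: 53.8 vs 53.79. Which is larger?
53.8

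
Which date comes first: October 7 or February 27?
February 27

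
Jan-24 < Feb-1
True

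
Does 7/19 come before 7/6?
No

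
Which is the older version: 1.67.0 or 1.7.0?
1.7.0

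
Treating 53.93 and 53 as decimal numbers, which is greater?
53.93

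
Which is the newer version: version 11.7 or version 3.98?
version 11.7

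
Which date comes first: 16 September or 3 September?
3 September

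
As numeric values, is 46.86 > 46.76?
True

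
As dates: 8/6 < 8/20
True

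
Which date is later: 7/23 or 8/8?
8/8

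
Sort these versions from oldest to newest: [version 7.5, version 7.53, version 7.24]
[version 7.5, version 7.24, version 7.53]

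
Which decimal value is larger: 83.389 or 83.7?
83.7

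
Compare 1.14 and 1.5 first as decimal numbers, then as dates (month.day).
As decimals: 1.14 < 1.5. As dates: 1/14 is later than 1/5 (day 14 > day 5).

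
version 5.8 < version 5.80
True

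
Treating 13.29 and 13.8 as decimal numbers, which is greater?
13.8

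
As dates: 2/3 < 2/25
True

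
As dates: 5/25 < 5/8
False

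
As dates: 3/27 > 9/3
False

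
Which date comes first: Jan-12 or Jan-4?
Jan-4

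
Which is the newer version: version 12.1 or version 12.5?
version 12.5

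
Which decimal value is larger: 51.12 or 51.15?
51.15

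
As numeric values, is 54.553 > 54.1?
True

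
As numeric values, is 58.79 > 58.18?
True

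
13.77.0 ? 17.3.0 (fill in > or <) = <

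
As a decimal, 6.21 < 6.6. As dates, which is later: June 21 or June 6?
June 21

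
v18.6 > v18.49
False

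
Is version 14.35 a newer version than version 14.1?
Yes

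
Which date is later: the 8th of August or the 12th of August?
the 12th of August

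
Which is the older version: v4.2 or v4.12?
v4.2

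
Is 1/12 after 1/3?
Yes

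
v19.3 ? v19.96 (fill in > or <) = <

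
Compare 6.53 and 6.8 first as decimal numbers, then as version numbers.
As decimals: 6.53 < 6.8. As versions: v6.53 > v6.8 (minor version 53 > 8).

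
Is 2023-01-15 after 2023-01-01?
Yes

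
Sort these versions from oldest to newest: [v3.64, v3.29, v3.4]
[v3.4, v3.29, v3.64]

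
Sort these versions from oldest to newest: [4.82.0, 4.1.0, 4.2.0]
[4.1.0, 4.2.0, 4.82.0]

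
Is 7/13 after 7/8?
Yes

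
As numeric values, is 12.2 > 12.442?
False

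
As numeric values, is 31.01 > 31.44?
False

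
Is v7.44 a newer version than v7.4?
Yes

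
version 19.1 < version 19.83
True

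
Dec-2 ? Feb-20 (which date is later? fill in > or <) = >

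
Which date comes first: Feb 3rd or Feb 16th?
Feb 3rd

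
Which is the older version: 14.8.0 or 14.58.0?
14.8.0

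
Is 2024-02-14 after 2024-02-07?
Yes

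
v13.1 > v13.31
False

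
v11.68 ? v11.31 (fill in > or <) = >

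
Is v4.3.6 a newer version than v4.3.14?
No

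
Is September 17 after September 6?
Yes. Day 17 comes after day 6 in September — this is a date comparison, not a decimal one (the decimal 9.17 would be smaller than 9.6).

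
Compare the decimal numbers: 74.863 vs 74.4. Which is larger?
74.863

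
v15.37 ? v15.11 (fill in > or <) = >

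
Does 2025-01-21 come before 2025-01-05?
No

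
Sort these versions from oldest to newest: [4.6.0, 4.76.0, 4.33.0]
[4.6.0, 4.33.0, 4.76.0]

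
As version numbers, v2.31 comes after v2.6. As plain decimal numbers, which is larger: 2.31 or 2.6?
2.6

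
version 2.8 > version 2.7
True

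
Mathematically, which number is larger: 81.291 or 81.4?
81.4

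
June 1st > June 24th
False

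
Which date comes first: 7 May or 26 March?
26 March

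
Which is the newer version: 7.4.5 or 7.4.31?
7.4.31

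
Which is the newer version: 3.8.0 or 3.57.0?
3.57.0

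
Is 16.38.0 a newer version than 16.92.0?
No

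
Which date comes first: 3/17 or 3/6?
3/6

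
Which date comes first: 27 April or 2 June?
27 April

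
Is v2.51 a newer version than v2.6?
Yes. Version numbers are compared segment by segment as integers, not as decimals: minor version 51 > 6, so v2.51 > v2.6 (even though the decimal 2.51 < 2.6).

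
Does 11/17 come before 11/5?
No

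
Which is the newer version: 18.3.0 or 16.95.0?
18.3.0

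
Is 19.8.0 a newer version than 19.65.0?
No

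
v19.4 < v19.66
True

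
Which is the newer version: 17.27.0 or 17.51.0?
17.51.0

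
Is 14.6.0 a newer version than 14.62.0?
No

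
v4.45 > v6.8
False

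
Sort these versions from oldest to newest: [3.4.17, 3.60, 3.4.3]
[3.4.3, 3.4.17, 3.60]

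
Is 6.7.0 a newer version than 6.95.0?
No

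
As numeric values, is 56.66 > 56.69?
False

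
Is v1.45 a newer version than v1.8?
Yes. Version numbers are compared segment by segment as integers, not as decimals: minor version 45 > 8, so v1.45 > v1.8 (even though the decimal 1.45 < 1.8).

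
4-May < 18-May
True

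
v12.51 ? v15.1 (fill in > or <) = <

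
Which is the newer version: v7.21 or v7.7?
v7.21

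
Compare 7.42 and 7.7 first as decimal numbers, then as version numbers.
As decimals: 7.42 < 7.7. As versions: v7.42 > v7.7 (minor version 42 > 7).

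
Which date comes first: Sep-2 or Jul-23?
Jul-23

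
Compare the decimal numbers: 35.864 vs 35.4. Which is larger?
35.864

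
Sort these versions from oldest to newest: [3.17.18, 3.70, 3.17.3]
[3.17.3, 3.17.18, 3.70]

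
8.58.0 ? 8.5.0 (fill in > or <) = >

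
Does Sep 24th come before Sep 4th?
No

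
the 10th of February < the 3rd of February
False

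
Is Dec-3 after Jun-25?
Yes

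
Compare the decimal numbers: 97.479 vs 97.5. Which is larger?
97.5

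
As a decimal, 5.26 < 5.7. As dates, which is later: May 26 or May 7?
May 26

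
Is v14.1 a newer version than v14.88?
No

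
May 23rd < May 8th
False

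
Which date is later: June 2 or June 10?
June 10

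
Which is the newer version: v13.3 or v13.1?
v13.3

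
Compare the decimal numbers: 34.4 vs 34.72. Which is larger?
34.72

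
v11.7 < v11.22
True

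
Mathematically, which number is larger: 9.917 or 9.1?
9.917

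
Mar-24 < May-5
True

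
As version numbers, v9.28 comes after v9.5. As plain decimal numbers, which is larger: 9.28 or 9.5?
9.5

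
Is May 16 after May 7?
Yes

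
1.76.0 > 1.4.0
True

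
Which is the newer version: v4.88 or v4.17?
v4.88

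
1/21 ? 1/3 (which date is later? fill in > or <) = >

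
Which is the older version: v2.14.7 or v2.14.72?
v2.14.7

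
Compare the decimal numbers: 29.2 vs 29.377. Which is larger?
29.377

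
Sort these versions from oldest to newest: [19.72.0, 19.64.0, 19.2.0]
[19.2.0, 19.64.0, 19.72.0]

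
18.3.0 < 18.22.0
True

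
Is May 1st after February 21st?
Yes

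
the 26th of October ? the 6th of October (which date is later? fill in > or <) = >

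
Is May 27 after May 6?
Yes. Day 27 comes after day 6 in May — this is a date comparison, not a decimal one (the decimal 5.27 would be smaller than 5.6).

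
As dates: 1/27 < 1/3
False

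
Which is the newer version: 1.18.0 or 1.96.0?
1.96.0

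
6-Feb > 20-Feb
False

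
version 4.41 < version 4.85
True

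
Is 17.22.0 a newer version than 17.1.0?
Yes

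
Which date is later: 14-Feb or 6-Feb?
14-Feb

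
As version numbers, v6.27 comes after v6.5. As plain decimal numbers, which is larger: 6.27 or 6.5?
6.5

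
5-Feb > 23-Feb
False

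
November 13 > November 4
True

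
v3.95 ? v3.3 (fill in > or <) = >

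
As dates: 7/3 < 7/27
True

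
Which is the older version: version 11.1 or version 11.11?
version 11.1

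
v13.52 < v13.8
False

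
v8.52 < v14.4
True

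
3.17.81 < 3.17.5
False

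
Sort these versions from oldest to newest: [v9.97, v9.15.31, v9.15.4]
[v9.15.4, v9.15.31, v9.97]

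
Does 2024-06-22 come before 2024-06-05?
No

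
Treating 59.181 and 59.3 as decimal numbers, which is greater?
59.3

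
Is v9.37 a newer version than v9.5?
Yes. Version numbers are compared segment by segment as integers, not as decimals: minor version 37 > 5, so v9.37 > v9.5 (even though the decimal 9.37 < 9.5).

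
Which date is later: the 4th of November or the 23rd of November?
the 23rd of November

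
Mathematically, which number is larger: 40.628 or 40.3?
40.628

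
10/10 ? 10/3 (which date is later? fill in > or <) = >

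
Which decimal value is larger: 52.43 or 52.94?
52.94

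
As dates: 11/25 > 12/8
False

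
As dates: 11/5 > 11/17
False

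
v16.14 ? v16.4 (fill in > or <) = >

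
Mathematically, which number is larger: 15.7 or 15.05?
15.7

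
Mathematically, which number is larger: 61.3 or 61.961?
61.961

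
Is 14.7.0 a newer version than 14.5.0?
Yes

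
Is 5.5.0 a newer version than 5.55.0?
No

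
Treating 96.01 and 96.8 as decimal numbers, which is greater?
96.8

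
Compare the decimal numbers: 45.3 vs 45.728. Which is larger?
45.728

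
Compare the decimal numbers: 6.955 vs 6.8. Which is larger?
6.955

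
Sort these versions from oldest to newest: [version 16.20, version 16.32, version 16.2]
[version 16.2, version 16.20, version 16.32]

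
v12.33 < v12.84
True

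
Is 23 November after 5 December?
No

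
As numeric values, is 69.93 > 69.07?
True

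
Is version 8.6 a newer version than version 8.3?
Yes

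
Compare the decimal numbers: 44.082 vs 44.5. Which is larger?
44.5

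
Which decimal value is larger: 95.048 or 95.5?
95.5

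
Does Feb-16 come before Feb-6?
No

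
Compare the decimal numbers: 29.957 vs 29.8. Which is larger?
29.957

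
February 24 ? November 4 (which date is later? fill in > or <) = <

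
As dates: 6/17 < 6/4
False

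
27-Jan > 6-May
False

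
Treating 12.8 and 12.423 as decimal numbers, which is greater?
12.8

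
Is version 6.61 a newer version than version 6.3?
Yes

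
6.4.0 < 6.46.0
True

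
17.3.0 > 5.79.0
True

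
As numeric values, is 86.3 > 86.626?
False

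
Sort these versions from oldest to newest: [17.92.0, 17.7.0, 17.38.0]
[17.7.0, 17.38.0, 17.92.0]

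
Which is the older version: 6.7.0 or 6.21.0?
6.7.0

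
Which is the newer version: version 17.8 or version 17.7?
version 17.8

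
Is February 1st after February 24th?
No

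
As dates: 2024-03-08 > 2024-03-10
False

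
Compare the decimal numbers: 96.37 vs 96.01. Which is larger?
96.37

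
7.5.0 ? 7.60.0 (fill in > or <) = <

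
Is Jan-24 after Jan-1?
Yes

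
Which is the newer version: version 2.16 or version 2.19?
version 2.19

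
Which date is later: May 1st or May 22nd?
May 22nd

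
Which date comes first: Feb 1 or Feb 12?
Feb 1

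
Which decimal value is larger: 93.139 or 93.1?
93.139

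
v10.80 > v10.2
True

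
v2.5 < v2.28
True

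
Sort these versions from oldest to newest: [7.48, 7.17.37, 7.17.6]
[7.17.6, 7.17.37, 7.48]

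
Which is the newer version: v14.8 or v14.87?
v14.87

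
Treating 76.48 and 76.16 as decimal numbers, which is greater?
76.48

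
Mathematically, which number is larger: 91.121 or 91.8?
91.8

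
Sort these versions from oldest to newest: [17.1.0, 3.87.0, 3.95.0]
[3.87.0, 3.95.0, 17.1.0]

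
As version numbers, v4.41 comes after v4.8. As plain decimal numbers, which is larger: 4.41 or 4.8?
4.8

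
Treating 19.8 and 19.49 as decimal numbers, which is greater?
19.8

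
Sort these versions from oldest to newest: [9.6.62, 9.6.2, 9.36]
[9.6.2, 9.6.62, 9.36]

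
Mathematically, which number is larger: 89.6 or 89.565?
89.6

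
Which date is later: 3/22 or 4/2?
4/2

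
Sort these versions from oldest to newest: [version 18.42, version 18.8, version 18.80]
[version 18.8, version 18.42, version 18.80]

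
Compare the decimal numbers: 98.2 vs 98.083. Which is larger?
98.2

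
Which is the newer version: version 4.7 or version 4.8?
version 4.8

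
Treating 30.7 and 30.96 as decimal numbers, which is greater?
30.96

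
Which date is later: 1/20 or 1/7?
1/20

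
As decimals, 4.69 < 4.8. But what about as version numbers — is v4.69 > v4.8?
True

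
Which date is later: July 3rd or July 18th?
July 18th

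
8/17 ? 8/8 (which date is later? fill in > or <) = >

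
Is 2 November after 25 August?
Yes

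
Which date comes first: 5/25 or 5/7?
5/7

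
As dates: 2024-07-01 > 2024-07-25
False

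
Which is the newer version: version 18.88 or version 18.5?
version 18.88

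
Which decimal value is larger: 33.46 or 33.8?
33.8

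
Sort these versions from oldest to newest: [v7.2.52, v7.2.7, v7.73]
[v7.2.7, v7.2.52, v7.73]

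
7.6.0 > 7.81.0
False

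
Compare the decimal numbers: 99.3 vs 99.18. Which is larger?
99.3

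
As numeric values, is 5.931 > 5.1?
True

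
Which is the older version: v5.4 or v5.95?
v5.4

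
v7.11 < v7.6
False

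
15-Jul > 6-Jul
True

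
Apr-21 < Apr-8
False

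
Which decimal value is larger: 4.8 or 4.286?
4.8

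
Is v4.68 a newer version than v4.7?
Yes. Version numbers are compared segment by segment as integers, not as decimals: minor version 68 > 7, so v4.68 > v4.7 (even though the decimal 4.68 < 4.7).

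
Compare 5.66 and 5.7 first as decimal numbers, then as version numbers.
As decimals: 5.66 < 5.7. As versions: v5.66 > v5.7 (minor version 66 > 7).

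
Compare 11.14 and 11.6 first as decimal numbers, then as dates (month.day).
As decimals: 11.14 < 11.6. As dates: 11/14 is later than 11/6 (day 14 > day 6).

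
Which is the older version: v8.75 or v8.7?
v8.7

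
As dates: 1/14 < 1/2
False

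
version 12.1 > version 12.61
False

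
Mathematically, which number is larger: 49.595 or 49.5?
49.595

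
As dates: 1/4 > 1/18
False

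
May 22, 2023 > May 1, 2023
True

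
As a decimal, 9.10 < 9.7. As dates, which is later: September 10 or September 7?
September 10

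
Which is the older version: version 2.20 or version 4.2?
version 2.20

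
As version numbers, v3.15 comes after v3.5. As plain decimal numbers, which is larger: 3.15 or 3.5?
3.5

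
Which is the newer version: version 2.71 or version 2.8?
version 2.71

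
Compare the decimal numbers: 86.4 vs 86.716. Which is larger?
86.716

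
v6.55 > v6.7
True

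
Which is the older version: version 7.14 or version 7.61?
version 7.14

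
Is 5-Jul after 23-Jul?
No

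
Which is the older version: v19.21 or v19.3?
v19.3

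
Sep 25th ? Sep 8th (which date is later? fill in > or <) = >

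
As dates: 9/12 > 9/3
True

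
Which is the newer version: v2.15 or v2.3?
v2.15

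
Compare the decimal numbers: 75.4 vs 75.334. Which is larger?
75.4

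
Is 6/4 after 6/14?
No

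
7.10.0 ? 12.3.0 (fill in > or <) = <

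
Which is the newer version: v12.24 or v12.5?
v12.24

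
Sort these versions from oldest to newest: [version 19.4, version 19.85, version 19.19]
[version 19.4, version 19.19, version 19.85]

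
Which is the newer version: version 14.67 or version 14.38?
version 14.67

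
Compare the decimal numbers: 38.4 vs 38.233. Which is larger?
38.4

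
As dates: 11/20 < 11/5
False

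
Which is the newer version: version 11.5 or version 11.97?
version 11.97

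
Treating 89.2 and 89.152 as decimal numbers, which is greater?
89.2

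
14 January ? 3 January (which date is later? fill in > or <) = >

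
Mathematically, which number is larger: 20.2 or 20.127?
20.2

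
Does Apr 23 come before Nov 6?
Yes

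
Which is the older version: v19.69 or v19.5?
v19.5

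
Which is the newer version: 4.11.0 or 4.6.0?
4.11.0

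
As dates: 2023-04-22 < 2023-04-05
False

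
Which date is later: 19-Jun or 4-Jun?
19-Jun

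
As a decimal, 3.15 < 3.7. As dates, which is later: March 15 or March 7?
March 15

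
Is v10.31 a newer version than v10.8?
Yes. Version numbers are compared segment by segment as integers, not as decimals: minor version 31 > 8, so v10.31 > v10.8 (even though the decimal 10.31 < 10.8).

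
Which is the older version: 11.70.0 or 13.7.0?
11.70.0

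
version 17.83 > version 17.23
True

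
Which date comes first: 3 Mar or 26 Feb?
26 Feb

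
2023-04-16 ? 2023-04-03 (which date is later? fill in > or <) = >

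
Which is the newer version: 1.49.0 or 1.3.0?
1.49.0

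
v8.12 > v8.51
False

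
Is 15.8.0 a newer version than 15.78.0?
No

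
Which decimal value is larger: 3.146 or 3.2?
3.2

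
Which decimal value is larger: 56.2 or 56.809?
56.809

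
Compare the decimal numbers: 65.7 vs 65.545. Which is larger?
65.7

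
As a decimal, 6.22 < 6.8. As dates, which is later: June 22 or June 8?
June 22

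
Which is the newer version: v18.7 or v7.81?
v18.7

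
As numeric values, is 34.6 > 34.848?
False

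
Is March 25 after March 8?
Yes. Day 25 comes after day 8 in March — this is a date comparison, not a decimal one (the decimal 3.25 would be smaller than 3.8).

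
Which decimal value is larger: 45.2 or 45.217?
45.217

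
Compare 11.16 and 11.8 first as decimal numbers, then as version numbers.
As decimals: 11.16 < 11.8. As versions: v11.16 > v11.8 (minor version 16 > 8).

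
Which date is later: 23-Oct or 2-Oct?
23-Oct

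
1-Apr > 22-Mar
True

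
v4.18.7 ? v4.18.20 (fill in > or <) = <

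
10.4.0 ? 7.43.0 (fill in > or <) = >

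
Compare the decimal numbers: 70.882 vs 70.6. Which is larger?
70.882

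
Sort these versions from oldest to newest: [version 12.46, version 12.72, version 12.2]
[version 12.2, version 12.46, version 12.72]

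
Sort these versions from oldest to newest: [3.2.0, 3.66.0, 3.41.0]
[3.2.0, 3.41.0, 3.66.0]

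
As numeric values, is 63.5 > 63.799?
False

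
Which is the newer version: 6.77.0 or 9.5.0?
9.5.0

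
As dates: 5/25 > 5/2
True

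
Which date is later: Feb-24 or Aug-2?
Aug-2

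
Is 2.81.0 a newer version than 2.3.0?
Yes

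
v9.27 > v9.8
True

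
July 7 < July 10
True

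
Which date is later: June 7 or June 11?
June 11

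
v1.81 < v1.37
False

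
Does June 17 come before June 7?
No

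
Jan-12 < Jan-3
False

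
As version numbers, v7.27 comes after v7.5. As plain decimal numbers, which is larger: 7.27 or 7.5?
7.5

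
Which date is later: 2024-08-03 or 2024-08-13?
2024-08-13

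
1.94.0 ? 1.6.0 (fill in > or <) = >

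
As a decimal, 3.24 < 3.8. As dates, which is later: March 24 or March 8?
March 24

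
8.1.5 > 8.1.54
False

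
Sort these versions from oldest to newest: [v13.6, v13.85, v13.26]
[v13.6, v13.26, v13.85]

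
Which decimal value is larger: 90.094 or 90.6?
90.6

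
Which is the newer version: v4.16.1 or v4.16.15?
v4.16.15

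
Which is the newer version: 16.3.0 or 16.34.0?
16.34.0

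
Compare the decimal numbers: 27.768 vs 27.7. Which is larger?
27.768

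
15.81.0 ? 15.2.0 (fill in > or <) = >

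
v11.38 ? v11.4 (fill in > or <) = >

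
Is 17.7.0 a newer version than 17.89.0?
No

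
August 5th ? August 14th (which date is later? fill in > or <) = <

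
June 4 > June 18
False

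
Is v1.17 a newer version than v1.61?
No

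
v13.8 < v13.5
False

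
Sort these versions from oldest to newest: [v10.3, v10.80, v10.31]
[v10.3, v10.31, v10.80]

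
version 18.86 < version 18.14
False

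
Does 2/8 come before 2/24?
Yes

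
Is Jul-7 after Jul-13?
No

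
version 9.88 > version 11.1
False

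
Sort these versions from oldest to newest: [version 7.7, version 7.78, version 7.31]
[version 7.7, version 7.31, version 7.78]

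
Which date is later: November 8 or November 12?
November 12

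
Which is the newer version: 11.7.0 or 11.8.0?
11.8.0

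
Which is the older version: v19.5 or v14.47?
v14.47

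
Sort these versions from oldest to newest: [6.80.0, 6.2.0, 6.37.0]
[6.2.0, 6.37.0, 6.80.0]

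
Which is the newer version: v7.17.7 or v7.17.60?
v7.17.60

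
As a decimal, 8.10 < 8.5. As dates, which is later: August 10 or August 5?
August 10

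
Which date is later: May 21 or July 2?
July 2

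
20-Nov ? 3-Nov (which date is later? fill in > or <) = >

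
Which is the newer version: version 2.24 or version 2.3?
version 2.24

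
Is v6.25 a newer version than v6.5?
Yes. Version numbers are compared segment by segment as integers, not as decimals: minor version 25 > 5, so v6.25 > v6.5 (even though the decimal 6.25 < 6.5).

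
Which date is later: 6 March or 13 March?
13 March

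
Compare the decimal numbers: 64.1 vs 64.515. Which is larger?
64.515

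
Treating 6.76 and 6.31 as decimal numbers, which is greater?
6.76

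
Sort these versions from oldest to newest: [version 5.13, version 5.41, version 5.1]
[version 5.1, version 5.13, version 5.41]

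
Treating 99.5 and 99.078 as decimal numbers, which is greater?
99.5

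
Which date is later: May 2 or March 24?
May 2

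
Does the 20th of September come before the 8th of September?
No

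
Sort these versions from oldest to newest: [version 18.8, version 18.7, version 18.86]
[version 18.7, version 18.8, version 18.86]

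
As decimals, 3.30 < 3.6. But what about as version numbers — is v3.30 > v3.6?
True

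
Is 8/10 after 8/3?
Yes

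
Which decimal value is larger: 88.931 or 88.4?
88.931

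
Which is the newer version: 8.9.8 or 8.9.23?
8.9.23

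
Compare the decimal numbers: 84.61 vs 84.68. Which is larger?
84.68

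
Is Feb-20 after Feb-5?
Yes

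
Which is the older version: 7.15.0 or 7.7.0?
7.7.0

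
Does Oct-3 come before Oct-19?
Yes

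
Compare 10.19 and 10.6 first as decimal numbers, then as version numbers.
As decimals: 10.19 < 10.6. As versions: v10.19 > v10.6 (minor version 19 > 6).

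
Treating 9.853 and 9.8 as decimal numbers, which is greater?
9.853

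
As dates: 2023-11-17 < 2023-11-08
False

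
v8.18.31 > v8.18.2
True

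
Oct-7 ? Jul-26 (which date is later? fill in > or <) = >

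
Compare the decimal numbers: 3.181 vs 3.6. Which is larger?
3.6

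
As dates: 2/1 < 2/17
True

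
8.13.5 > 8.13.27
False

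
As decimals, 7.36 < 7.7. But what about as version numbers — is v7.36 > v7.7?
True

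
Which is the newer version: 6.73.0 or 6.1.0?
6.73.0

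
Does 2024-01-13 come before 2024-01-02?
No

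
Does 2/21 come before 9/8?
Yes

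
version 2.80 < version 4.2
True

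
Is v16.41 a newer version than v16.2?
Yes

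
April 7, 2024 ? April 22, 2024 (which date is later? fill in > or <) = <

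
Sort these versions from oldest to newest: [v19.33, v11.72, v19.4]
[v11.72, v19.4, v19.33]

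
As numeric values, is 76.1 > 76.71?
False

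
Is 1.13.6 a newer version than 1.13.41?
No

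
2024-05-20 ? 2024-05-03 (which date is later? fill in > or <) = >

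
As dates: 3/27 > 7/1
False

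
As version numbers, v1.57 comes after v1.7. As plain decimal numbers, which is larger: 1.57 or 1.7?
1.7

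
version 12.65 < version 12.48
False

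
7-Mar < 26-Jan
False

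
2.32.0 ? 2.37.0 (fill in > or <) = <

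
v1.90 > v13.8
False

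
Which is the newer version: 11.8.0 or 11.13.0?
11.13.0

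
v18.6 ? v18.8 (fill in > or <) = <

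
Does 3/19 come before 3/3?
No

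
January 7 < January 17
True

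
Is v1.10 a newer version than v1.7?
Yes. Version numbers are compared segment by segment as integers, not as decimals: minor version 10 > 7, so v1.10 > v1.7 (even though the decimal 1.10 < 1.7).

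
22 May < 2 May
False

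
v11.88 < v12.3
True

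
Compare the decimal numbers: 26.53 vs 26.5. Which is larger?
26.53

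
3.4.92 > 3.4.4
True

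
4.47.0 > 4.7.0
True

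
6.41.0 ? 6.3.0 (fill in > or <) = >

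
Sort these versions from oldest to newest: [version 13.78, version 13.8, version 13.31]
[version 13.8, version 13.31, version 13.78]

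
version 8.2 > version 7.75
True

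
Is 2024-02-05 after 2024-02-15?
No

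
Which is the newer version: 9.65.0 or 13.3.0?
13.3.0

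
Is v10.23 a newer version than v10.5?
Yes. Version numbers are compared segment by segment as integers, not as decimals: minor version 23 > 5, so v10.23 > v10.5 (even though the decimal 10.23 < 10.5).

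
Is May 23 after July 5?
No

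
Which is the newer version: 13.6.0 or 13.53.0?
13.53.0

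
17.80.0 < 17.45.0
False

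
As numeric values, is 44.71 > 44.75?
False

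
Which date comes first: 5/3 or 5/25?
5/3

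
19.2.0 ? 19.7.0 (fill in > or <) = <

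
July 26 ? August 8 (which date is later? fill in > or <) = <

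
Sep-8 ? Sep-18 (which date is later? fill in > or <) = <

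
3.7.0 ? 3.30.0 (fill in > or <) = <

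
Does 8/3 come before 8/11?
Yes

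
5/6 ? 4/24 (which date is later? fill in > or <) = >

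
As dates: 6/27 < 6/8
False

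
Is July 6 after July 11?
No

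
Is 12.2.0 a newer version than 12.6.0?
No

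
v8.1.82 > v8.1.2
True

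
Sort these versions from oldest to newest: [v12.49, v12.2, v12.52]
[v12.2, v12.49, v12.52]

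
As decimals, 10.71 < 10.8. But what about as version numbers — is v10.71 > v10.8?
True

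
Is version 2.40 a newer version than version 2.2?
Yes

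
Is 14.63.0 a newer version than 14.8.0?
Yes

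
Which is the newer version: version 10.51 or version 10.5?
version 10.51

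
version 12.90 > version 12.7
True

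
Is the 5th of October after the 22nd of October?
No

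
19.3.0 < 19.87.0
True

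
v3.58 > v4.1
False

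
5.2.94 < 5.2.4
False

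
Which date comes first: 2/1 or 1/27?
1/27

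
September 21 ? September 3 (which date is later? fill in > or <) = >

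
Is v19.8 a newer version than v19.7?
Yes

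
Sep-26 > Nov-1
False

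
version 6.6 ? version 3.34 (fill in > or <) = >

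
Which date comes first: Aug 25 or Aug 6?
Aug 6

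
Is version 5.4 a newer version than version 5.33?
No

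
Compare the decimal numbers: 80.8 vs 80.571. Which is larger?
80.8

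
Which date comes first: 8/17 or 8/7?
8/7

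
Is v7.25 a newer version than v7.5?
Yes. Version numbers are compared segment by segment as integers, not as decimals: minor version 25 > 5, so v7.25 > v7.5 (even though the decimal 7.25 < 7.5).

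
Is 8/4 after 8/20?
No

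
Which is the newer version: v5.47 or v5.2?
v5.47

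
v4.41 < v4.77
True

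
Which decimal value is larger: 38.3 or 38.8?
38.8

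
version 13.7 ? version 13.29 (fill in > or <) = <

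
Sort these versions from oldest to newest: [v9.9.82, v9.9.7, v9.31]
[v9.9.7, v9.9.82, v9.31]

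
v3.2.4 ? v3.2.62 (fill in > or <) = <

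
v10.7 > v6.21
True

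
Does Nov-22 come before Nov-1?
No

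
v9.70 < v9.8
False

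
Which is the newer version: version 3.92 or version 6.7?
version 6.7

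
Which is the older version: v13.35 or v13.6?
v13.6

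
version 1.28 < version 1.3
False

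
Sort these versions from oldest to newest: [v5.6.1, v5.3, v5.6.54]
[v5.3, v5.6.1, v5.6.54]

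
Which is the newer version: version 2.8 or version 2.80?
version 2.80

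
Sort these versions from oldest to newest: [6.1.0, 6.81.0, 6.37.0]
[6.1.0, 6.37.0, 6.81.0]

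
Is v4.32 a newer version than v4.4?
Yes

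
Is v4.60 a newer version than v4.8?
Yes. Version numbers are compared segment by segment as integers, not as decimals: minor version 60 > 8, so v4.60 > v4.8 (even though the decimal 4.60 < 4.8).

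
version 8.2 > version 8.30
False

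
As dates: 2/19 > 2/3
True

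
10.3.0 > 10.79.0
False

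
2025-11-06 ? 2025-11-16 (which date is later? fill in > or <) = <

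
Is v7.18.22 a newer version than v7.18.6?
Yes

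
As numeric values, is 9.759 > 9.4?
True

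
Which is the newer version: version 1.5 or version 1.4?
version 1.5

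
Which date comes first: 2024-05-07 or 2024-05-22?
2024-05-07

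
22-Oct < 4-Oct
False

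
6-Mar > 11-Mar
False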